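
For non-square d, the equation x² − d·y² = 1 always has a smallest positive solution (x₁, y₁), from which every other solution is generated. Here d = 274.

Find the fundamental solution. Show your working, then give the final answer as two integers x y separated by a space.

3959299 239190

d=274: √d = [16; 1,1,4,4,1,1,32] (ℓ=7, odd), read p_13/q_13
a_0=16:  p_0=16·1+0=16,  q_0=16·0+1=1
a_1=1:  p_1=1·16+1=17,  q_1=1·1+0=1
…
a_4=4:  p_4=4·149+33=629,  q_4=4·9+2=38
…
a_6=1:  p_6=1·778+629=1407,  q_6=1·47+38=85
…
a_9=1:  p_9=1·47209+45802=93011,  q_9=1·2852+2767=5619
…
a_11=4:  p_11=4·419253+93011=1770023,  q_11=4·25328+5619=106931
a_12=1:  p_12=1·1770023+419253=2189276,  q_12=1·106931+25328=132259
a_13=1:  p_13=1·2189276+1770023=3959299,  q_13=1·132259+106931=239190
→ (3959299, 239190).  Check: 3959299²=15676048571401, 274·239190²=15676048571400, difference 1.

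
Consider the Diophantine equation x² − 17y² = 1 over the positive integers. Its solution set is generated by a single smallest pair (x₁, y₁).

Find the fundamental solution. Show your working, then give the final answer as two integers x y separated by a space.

33 8

√17 = [4; 8, …], period ℓ=1 (odd) → k=1
step 0: (4, 1)  from 4·(1,0) + (0,1)
step 1: (33, 8)  from 8·(4,1) + (1,0)
→ (33, 8).  Check: 33²=1089, 17·8²=1088, difference 1.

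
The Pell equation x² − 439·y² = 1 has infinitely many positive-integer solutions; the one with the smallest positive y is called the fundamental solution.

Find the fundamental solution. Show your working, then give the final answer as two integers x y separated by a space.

440 21

[20; 1,19,1,40] for √439; ℓ=4 ⇒ convergent index 3
a_0=20:  p_0=20·1+0=20,  q_0=20·0+1=1
…
a_2=19:  p_2=19·21+20=419,  q_2=19·1+1=20
a_3=1:  p_3=1·419+21=440,  q_3=1·20+1=21
→ (440, 21).  Check: 440²=193600, 439·21²=193599, difference 1.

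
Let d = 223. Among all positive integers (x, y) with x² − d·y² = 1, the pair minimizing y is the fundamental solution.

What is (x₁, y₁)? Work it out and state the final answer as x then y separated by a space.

224 15

√223 → a₀=14, period (1,13,1,28); ℓ=4 even so k=3
k=0  a_k=14  p_k/q_k = 14/1
k=1  a_k=1  p_k/q_k = 15/1
k=2  a_k=13  p_k/q_k = 209/14
k=3  a_k=1  p_k/q_k = 224/15
(x₁, y₁) = (224, 15);  224² − 223·15² = 1 ✓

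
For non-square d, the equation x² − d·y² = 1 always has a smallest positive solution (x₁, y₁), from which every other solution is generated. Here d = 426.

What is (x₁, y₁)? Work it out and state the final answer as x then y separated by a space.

[20; 1,1,1,3,2,6,2,3,1,1,1,40] for √426; ℓ=12 ⇒ convergent index 11
a_0=20:  p_0=20·1+0=20,  q_0=20·0+1=1
…
a_3=1:  p_3=1·41+21=62,  q_3=1·2+1=3
…
a_5=2:  p_5=2·227+62=516,  q_5=2·11+3=25
…
a_7=2:  p_7=2·3323+516=7162,  q_7=2·161+25=347
…
a_9=1:  p_9=1·24809+7162=31971,  q_9=1·1202+347=1549
a_10=1:  p_10=1·31971+24809=56780,  q_10=1·1549+1202=2751
a_11=1:  p_11=1·56780+31971=88751,  q_11=1·2751+1549=4300
→ (88751, 4300).  Check: 88751²=7876740001, 426·4300²=7876740000, difference 1.

88751 4300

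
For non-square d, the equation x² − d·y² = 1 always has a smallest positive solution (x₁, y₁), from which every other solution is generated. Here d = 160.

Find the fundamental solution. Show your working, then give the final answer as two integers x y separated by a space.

√160 → a₀=12, period (1,1,1,5,1,1,1,24); ℓ=8 even so k=7
i=0: a=12 ⇒ p=12, q=1
i=1: a=1 ⇒ p=13, q=1
…
i=6: a=1 ⇒ p=468, q=37
i=7: a=1 ⇒ p=721, q=57
fundamental: x₁=721, y₁=57  (since 519841 − 160·3249 = 1)

721 57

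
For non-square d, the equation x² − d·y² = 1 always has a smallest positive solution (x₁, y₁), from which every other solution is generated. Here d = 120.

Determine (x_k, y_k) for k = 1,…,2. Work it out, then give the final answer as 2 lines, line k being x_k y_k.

d=120: √d = [10; 1,20] (ℓ=2, even), read p_1/q_1
a_0=10:  p_0=10·1+0=10,  q_0=10·0+1=1
a_1=1:  p_1=1·10+1=11,  q_1=1·1+0=1
fundamental: x₁=11, y₁=1  (since 121 − 120·1 = 1)
k=2:  x_2 = 11·11+120·1·1 = 241,  y_2 = 11·1+1·11 = 22

11 1
241 22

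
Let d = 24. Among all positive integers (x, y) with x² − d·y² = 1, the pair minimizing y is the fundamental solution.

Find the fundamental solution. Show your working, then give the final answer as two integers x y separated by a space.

5 1

[4; 1,8] for √24; ℓ=2 ⇒ convergent index 1
k=0  a_k=4  p_k/q_k = 4/1
k=1  a_k=1  p_k/q_k = 5/1
→ (5, 1).  Check: 5²=25, 24·1²=24, difference 1.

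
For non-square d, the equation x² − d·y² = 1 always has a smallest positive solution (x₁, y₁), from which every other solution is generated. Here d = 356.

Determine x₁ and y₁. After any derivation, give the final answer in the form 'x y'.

[18; 1,6,1,1,2,…,6,1,36] for √356; ℓ=14 ⇒ convergent index 13
k=0  a_k=18  p_k/q_k = 18/1
…
k=4  a_k=1  p_k/q_k = 283/15
k=5  a_k=2  p_k/q_k = 717/38
…
k=7  a_k=8  p_k/q_k = 8717/462
…
k=11  a_k=1  p_k/q_k = 66019/3499
k=12  a_k=6  p_k/q_k = 433982/23001
k=13  a_k=1  p_k/q_k = 500001/26500
(x₁, y₁) = (500001, 26500);  500001² − 356·26500² = 1 ✓

500001 26500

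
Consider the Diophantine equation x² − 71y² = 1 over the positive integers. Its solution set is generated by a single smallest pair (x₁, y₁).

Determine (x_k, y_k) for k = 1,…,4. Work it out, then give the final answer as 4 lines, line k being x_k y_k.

[8; 2,2,1,7,1,2,2,16] for √71; ℓ=8 ⇒ convergent index 7
i=0: a=8 ⇒ p=8, q=1
i=1: a=2 ⇒ p=17, q=2
…
i=3: a=1 ⇒ p=59, q=7
i=4: a=7 ⇒ p=455, q=54
i=5: a=1 ⇒ p=514, q=61
i=6: a=2 ⇒ p=1483, q=176
i=7: a=2 ⇒ p=3480, q=413
fundamental: x₁=3480, y₁=413  (since 12110400 − 71·170569 = 1)
k=2:  x_2 = 3480·3480+71·413·413 = 24220799,  y_2 = 3480·413+413·3480 = 2874480
k=3:  x_3 = 3480·24220799+71·413·2874480 = 168576757560,  y_3 = 3480·2874480+413·24220799 = 20006380387
k=4:  x_4 = 3480·168576757560+71·413·20006380387 = 1173294208396801,  y_4 = 3480·20006380387+413·168576757560 = 139244404619040

3480 413
24220799 2874480
168576757560 20006380387
1173294208396801 139244404619040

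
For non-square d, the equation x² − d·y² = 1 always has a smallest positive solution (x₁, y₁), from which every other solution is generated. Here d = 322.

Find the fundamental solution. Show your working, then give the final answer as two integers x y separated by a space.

d=322: √d = [17; 1,16,1,34] (ℓ=4, even), read p_3/q_3
step 0: (17, 1)  from 17·(1,0) + (0,1)
…
step 2: (305, 17)  from 16·(18,1) + (17,1)
step 3: (323, 18)  from 1·(305,17) + (18,1)
fundamental: x₁=323, y₁=18  (since 104329 − 322·324 = 1)

323 18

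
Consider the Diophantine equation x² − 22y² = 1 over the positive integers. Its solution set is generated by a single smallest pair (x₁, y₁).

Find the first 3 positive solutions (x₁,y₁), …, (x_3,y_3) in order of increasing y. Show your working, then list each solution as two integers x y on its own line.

√22 = [4; 1,2,4,2,1,8, …], period ℓ=6 (even) → k=5
a_0=4:  p_0=4·1+0=4,  q_0=4·0+1=1
…
a_3=4:  p_3=4·14+5=61,  q_3=4·3+1=13
a_4=2:  p_4=2·61+14=136,  q_4=2·13+3=29
a_5=1:  p_5=1·136+61=197,  q_5=1·29+13=42
fundamental: x₁=197, y₁=42  (since 38809 − 22·1764 = 1)
n=2: (197,42)∘(197,42) = (197·197+22·42·42, 197·42+42·197) = (77617,16548)
n=3: (77617,16548)∘(197,42) = (197·77617+22·42·16548, 197·16548+42·77617) = (30580901,6519870)

197 42
77617 16548
30580901 6519870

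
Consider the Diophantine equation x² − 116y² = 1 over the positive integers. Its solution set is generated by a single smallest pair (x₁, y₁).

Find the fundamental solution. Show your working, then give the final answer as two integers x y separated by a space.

9801 910

√116 → a₀=10, period (1,3,2,1,4,1,2,3,1,20); ℓ=10 even so k=9
a_0=10:  p_0=10·1+0=10,  q_0=10·0+1=1
a_1=1:  p_1=1·10+1=11,  q_1=1·1+0=1
…
a_3=2:  p_3=2·43+11=97,  q_3=2·4+1=9
…
a_7=2:  p_7=2·797+657=2251,  q_7=2·74+61=209
a_8=3:  p_8=3·2251+797=7550,  q_8=3·209+74=701
a_9=1:  p_9=1·7550+2251=9801,  q_9=1·701+209=910
(x₁, y₁) = (9801, 910);  9801² − 116·910² = 1 ✓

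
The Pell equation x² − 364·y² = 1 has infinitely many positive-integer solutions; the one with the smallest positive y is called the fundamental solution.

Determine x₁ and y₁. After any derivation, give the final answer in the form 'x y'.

4954951 259710

[19; 12,1,2,3,1,8,1,3,2,1,12,38] for √364; ℓ=12 ⇒ convergent index 11
k=0  a_k=19  p_k/q_k = 19/1
…
k=2  a_k=1  p_k/q_k = 248/13
k=3  a_k=2  p_k/q_k = 725/38
k=4  a_k=3  p_k/q_k = 2423/127
…
k=7  a_k=1  p_k/q_k = 30755/1612
k=8  a_k=3  p_k/q_k = 119872/6283
…
k=10  a_k=1  p_k/q_k = 390371/20461
k=11  a_k=12  p_k/q_k = 4954951/259710
fundamental: x₁=4954951, y₁=259710  (since 24551539412401 − 364·67449284100 = 1)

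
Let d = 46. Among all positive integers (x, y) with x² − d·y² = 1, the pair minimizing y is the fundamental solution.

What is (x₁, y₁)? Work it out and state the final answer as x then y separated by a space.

24335 3588

[6; 1,3,1,1,2,6,2,1,1,3,1,12] for √46; ℓ=12 ⇒ convergent index 11
k=0  a_k=6  p_k/q_k = 6/1
k=1  a_k=1  p_k/q_k = 7/1
…
k=3  a_k=1  p_k/q_k = 34/5
k=4  a_k=1  p_k/q_k = 61/9
…
k=6  a_k=6  p_k/q_k = 997/147
k=7  a_k=2  p_k/q_k = 2150/317
k=8  a_k=1  p_k/q_k = 3147/464
k=9  a_k=1  p_k/q_k = 5297/781
k=10  a_k=3  p_k/q_k = 19038/2807
k=11  a_k=1  p_k/q_k = 24335/3588
(x₁, y₁) = (24335, 3588);  24335² − 46·3588² = 1 ✓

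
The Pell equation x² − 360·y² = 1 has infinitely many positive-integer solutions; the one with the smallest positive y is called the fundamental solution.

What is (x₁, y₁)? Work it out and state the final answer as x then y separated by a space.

19 1

√360 = [18; 1,36, …], period ℓ=2 (even) → k=1
k=0  a_k=18  p_k/q_k = 18/1
k=1  a_k=1  p_k/q_k = 19/1
fundamental: x₁=19, y₁=1  (since 361 − 360·1 = 1)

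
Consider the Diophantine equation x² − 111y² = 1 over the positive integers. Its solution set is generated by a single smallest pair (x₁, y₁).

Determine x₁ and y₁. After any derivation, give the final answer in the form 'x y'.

295 28

[10; 1,1,6,1,1,20] for √111; ℓ=6 ⇒ convergent index 5
a_0=10:  p_0=10·1+0=10,  q_0=10·0+1=1
a_1=1:  p_1=1·10+1=11,  q_1=1·1+0=1
a_2=1:  p_2=1·11+10=21,  q_2=1·1+1=2
…
a_4=1:  p_4=1·137+21=158,  q_4=1·13+2=15
a_5=1:  p_5=1·158+137=295,  q_5=1·15+13=28
→ (295, 28).  Check: 295²=87025, 111·28²=87024, difference 1.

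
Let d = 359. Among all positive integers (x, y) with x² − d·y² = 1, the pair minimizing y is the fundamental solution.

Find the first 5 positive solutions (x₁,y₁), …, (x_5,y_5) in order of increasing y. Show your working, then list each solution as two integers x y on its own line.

360 19
259199 13680
186622920 9849581
134368243201 7091684640
96744948481800 5106003091219

√359 → a₀=18, period (1,17,1,36); ℓ=4 even so k=3
k=0  a_k=18  p_k/q_k = 18/1
k=1  a_k=1  p_k/q_k = 19/1
k=2  a_k=17  p_k/q_k = 341/18
k=3  a_k=1  p_k/q_k = 360/19
(x₁, y₁) = (360, 19);  360² − 359·19² = 1 ✓
k=2:  x_2 = 360·360+359·19·19 = 259199,  y_2 = 360·19+19·360 = 13680
k=3:  x_3 = 360·259199+359·19·13680 = 186622920,  y_3 = 360·13680+19·259199 = 9849581
k=4:  x_4 = 360·186622920+359·19·9849581 = 134368243201,  y_4 = 360·9849581+19·186622920 = 7091684640
k=5:  x_5 = 360·134368243201+359·19·7091684640 = 96744948481800,  y_5 = 360·7091684640+19·134368243201 = 5106003091219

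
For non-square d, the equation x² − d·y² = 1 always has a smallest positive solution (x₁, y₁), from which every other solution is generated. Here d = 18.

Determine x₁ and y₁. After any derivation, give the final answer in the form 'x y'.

√18 → a₀=4, period (4,8); ℓ=2 even so k=1
k=0  a_k=4  p_k/q_k = 4/1
k=1  a_k=4  p_k/q_k = 17/4
→ (17, 4).  Check: 17²=289, 18·4²=288, difference 1.

17 4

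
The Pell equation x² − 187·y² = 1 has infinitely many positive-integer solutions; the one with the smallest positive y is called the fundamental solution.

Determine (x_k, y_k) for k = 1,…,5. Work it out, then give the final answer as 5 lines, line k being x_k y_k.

1682 123
5658247 413772
19034341226 1391928885
64031518226017 4682448355368
215402008277979962 15751754875529067

[13; 1,2,13,2,1,26] for √187; ℓ=6 ⇒ convergent index 5
i=0: a=13 ⇒ p=13, q=1
i=1: a=1 ⇒ p=14, q=1
…
i=4: a=2 ⇒ p=1135, q=83
i=5: a=1 ⇒ p=1682, q=123
(x₁, y₁) = (1682, 123);  1682² − 187·123² = 1 ✓
n=2: (1682,123)∘(1682,123) = (1682·1682+187·123·123, 1682·123+123·1682) = (5658247,413772)
n=3: (5658247,413772)∘(1682,123) = (1682·5658247+187·123·413772, 1682·413772+123·5658247) = (19034341226,1391928885)
n=4: (19034341226,1391928885)∘(1682,123) = (1682·19034341226+187·123·1391928885, 1682·1391928885+123·19034341226) = (64031518226017,4682448355368)
n=5: (64031518226017,4682448355368)∘(1682,123) = (1682·64031518226017+187·123·4682448355368, 1682·4682448355368+123·64031518226017) = (215402008277979962,15751754875529067)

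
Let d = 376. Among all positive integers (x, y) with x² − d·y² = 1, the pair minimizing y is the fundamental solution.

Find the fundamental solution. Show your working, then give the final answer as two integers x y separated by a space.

√376 → a₀=19, period (2,1,1,3,1,…,1,2,38); ℓ=16 even so k=15
step 0: (19, 1)  from 19·(1,0) + (0,1)
step 1: (39, 2)  from 2·(19,1) + (1,0)
step 2: (58, 3)  from 1·(39,2) + (19,1)
step 3: (97, 5)  from 1·(58,3) + (39,2)
…
step 5: (446, 23)  from 1·(349,18) + (97,5)
…
step 7: (2928, 151)  from 2·(1241,64) + (446,23)
…
step 10: (70621, 3642)  from 2·(28834,1487) + (12953,668)
step 11: (99455, 5129)  from 1·(70621,3642) + (28834,1487)
…
step 13: (468441, 24158)  from 1·(368986,19029) + (99455,5129)
step 14: (837427, 43187)  from 1·(468441,24158) + (368986,19029)
step 15: (2143295, 110532)  from 2·(837427,43187) + (468441,24158)
fundamental: x₁=2143295, y₁=110532  (since 4593713457025 − 376·12217323024 = 1)

2143295 110532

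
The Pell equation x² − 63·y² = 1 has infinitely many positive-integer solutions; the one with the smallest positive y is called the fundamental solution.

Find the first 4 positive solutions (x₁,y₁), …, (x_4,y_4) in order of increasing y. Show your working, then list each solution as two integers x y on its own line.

8 1
127 16
2024 255
32257 4064

√63 → a₀=7, period (1,14); ℓ=2 even so k=1
k=0  a_k=7  p_k/q_k = 7/1
k=1  a_k=1  p_k/q_k = 8/1
→ (8, 1).  Check: 8²=64, 63·1²=63, difference 1.
(x_2, y_2) = (8·8 + 63·1·1, 8·1 + 1·8) = (127, 16)
(x_3, y_3) = (8·127 + 63·1·16, 8·16 + 1·127) = (2024, 255)
(x_4, y_4) = (8·2024 + 63·1·255, 8·255 + 1·2024) = (32257, 4064)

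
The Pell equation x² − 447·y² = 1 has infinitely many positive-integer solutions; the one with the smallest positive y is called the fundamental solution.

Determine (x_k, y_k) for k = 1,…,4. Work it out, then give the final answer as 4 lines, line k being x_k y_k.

√447 = [21; 7,42, …], period ℓ=2 (even) → k=1
k=0  a_k=21  p_k/q_k = 21/1
k=1  a_k=7  p_k/q_k = 148/7
fundamental: x₁=148, y₁=7  (since 21904 − 447·49 = 1)
n=2: (148,7)∘(148,7) = (148·148+447·7·7, 148·7+7·148) = (43807,2072)
n=3: (43807,2072)∘(148,7) = (148·43807+447·7·2072, 148·2072+7·43807) = (12966724,613305)
n=4: (12966724,613305)∘(148,7) = (148·12966724+447·7·613305, 148·613305+7·12966724) = (3838106497,181536208)

148 7
43807 2072
12966724 613305
3838106497 181536208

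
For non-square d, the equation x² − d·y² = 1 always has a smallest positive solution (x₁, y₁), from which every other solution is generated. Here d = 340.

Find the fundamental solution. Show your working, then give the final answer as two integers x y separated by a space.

285769 15498

[18; 2,3,1,1,1,…,3,2,36] for √340; ℓ=14 ⇒ convergent index 13
k=0  a_k=18  p_k/q_k = 18/1
…
k=4  a_k=1  p_k/q_k = 295/16
…
k=6  a_k=1  p_k/q_k = 756/41
…
k=11  a_k=1  p_k/q_k = 34813/1888
k=12  a_k=3  p_k/q_k = 125478/6805
k=13  a_k=2  p_k/q_k = 285769/15498
→ (285769, 15498).  Check: 285769²=81663921361, 340·15498²=81663921360, difference 1.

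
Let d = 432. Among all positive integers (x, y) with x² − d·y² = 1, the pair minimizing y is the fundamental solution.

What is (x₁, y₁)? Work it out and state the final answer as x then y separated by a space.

d=432: √d = [20; 1,3,1,1,1,3,1,40] (ℓ=8, even), read p_7/q_7
k=0  a_k=20  p_k/q_k = 20/1
…
k=2  a_k=3  p_k/q_k = 83/4
k=3  a_k=1  p_k/q_k = 104/5
…
k=5  a_k=1  p_k/q_k = 291/14
k=6  a_k=3  p_k/q_k = 1060/51
k=7  a_k=1  p_k/q_k = 1351/65
(x₁, y₁) = (1351, 65);  1351² − 432·65² = 1 ✓

1351 65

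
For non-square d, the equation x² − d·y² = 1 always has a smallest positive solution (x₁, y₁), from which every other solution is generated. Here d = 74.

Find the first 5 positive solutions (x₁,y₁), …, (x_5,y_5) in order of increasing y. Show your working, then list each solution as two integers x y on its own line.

√74 → a₀=8, period (1,1,1,1,16); ℓ=5 odd so k=9
k=0  a_k=8  p_k/q_k = 8/1
k=1  a_k=1  p_k/q_k = 9/1
k=2  a_k=1  p_k/q_k = 17/2
…
k=4  a_k=1  p_k/q_k = 43/5
k=5  a_k=16  p_k/q_k = 714/83
k=6  a_k=1  p_k/q_k = 757/88
k=7  a_k=1  p_k/q_k = 1471/171
k=8  a_k=1  p_k/q_k = 2228/259
k=9  a_k=1  p_k/q_k = 3699/430
(x₁, y₁) = (3699, 430);  3699² − 74·430² = 1 ✓
(x_2, y_2) = (3699·3699 + 74·430·430, 3699·430 + 430·3699) = (27365201, 3181140)
(x_3, y_3) = (3699·27365201 + 74·430·3181140, 3699·3181140 + 430·27365201) = (202447753299, 23534073290)
(x_4, y_4) = (3699·202447753299 + 74·430·23534073290, 3699·23534073290 + 430·202447753299) = (1497708451540801, 174105071018280)
(x_5, y_5) = (3699·1497708451540801 + 74·430·174105071018280, 3699·174105071018280 + 430·1497708451540801) = (11080046922051092499, 1288029291859162150)

3699 430
27365201 3181140
202447753299 23534073290
1497708451540801 174105071018280
11080046922051092499 1288029291859162150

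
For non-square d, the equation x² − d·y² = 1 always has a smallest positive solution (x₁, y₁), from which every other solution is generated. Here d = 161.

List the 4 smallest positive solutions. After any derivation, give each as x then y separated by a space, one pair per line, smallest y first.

d=161: √d = [12; 1,2,4,1,2,1,4,2,1,24] (ℓ=10, even), read p_9/q_9
step 0: (12, 1)  from 12·(1,0) + (0,1)
step 1: (13, 1)  from 1·(12,1) + (1,0)
step 2: (38, 3)  from 2·(13,1) + (12,1)
step 3: (165, 13)  from 4·(38,3) + (13,1)
step 4: (203, 16)  from 1·(165,13) + (38,3)
step 5: (571, 45)  from 2·(203,16) + (165,13)
…
step 7: (3667, 289)  from 4·(774,61) + (571,45)
step 8: (8108, 639)  from 2·(3667,289) + (774,61)
step 9: (11775, 928)  from 1·(8108,639) + (3667,289)
(x₁, y₁) = (11775, 928);  11775² − 161·928² = 1 ✓
n=2: (11775,928)∘(11775,928) = (11775·11775+161·928·928, 11775·928+928·11775) = (277301249,21854400)
n=3: (277301249,21854400)∘(11775,928) = (11775·277301249+161·928·21854400, 11775·21854400+928·277301249) = (6530444402175,514671119072)
n=4: (6530444402175,514671119072)∘(11775,928) = (11775·6530444402175+161·928·514671119072, 11775·514671119072+928·6530444402175) = (153791965393920001,12120504832291200)

11775 928
277301249 21854400
6530444402175 514671119072
153791965393920001 12120504832291200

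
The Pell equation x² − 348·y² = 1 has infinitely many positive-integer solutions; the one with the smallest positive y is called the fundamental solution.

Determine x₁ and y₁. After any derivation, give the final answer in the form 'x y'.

1567 84

√348 → a₀=18, period (1,1,1,8,1,1,1,36); ℓ=8 even so k=7
a_0=18:  p_0=18·1+0=18,  q_0=18·0+1=1
…
a_2=1:  p_2=1·19+18=37,  q_2=1·1+1=2
…
a_6=1:  p_6=1·541+485=1026,  q_6=1·29+26=55
a_7=1:  p_7=1·1026+541=1567,  q_7=1·55+29=84
→ (1567, 84).  Check: 1567²=2455489, 348·84²=2455488, difference 1.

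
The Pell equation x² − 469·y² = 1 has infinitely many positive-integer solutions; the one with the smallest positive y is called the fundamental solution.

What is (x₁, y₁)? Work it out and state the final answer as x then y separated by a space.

137215 6336

[21; 1,1,1,10,6,10,1,1,1,42] for √469; ℓ=10 ⇒ convergent index 9
step 0: (21, 1)  from 21·(1,0) + (0,1)
…
step 2: (43, 2)  from 1·(22,1) + (21,1)
…
step 8: (90069, 4159)  from 1·(47146,2177) + (42923,1982)
step 9: (137215, 6336)  from 1·(90069,4159) + (47146,2177)
(x₁, y₁) = (137215, 6336);  137215² − 469·6336² = 1 ✓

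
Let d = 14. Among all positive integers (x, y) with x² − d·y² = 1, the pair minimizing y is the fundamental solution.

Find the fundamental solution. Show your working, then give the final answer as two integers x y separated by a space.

√14 = [3; 1,2,1,6, …], period ℓ=4 (even) → k=3
k=0  a_k=3  p_k/q_k = 3/1
…
k=2  a_k=2  p_k/q_k = 11/3
k=3  a_k=1  p_k/q_k = 15/4
→ (15, 4).  Check: 15²=225, 14·4²=224, difference 1.

15 4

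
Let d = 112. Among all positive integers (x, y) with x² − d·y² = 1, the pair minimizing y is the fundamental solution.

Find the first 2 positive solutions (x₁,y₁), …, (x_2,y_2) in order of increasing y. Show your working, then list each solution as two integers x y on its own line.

127 12
32257 3048

√112 = [10; 1,1,2,1,1,20, …], period ℓ=6 (even) → k=5
step 0: (10, 1)  from 10·(1,0) + (0,1)
step 1: (11, 1)  from 1·(10,1) + (1,0)
step 2: (21, 2)  from 1·(11,1) + (10,1)
step 3: (53, 5)  from 2·(21,2) + (11,1)
step 4: (74, 7)  from 1·(53,5) + (21,2)
step 5: (127, 12)  from 1·(74,7) + (53,5)
fundamental: x₁=127, y₁=12  (since 16129 − 112·144 = 1)
(x_2, y_2) = (127·127 + 112·12·12, 127·12 + 12·127) = (32257, 3048)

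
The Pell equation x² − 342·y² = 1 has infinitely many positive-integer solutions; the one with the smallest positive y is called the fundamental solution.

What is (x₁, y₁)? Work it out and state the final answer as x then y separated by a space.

37 2

[18; 2,36] for √342; ℓ=2 ⇒ convergent index 1
i=0: a=18 ⇒ p=18, q=1
i=1: a=2 ⇒ p=37, q=2
(x₁, y₁) = (37, 2);  37² − 342·2² = 1 ✓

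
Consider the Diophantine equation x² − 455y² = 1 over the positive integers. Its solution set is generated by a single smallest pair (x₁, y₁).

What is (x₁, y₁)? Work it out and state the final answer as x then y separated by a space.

[21; 3,42] for √455; ℓ=2 ⇒ convergent index 1
k=0  a_k=21  p_k/q_k = 21/1
k=1  a_k=3  p_k/q_k = 64/3
(x₁, y₁) = (64, 3);  64² − 455·3² = 1 ✓

64 3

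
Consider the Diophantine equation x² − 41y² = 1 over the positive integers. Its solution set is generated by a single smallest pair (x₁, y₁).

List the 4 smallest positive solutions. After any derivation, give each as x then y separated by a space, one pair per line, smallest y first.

√41 → a₀=6, period (2,2,12); ℓ=3 odd so k=5
a_0=6:  p_0=6·1+0=6,  q_0=6·0+1=1
…
a_2=2:  p_2=2·13+6=32,  q_2=2·2+1=5
a_3=12:  p_3=12·32+13=397,  q_3=12·5+2=62
a_4=2:  p_4=2·397+32=826,  q_4=2·62+5=129
a_5=2:  p_5=2·826+397=2049,  q_5=2·129+62=320
(x₁, y₁) = (2049, 320);  2049² − 41·320² = 1 ✓
n=2: (2049,320)∘(2049,320) = (2049·2049+41·320·320, 2049·320+320·2049) = (8396801,1311360)
n=3: (8396801,1311360)∘(2049,320) = (2049·8396801+41·320·1311360, 2049·1311360+320·8396801) = (34410088449,5373952960)
n=4: (34410088449,5373952960)∘(2049,320) = (2049·34410088449+41·320·5373952960, 2049·5373952960+320·34410088449) = (141012534067201,22022457918720)

2049 320
8396801 1311360
34410088449 5373952960
141012534067201 22022457918720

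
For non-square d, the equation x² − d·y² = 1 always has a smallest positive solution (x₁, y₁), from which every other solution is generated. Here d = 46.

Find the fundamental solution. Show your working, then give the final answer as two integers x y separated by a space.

24335 3588

[6; 1,3,1,1,2,6,2,1,1,3,1,12] for √46; ℓ=12 ⇒ convergent index 11
k=0  a_k=6  p_k/q_k = 6/1
…
k=3  a_k=1  p_k/q_k = 34/5
…
k=5  a_k=2  p_k/q_k = 156/23
k=6  a_k=6  p_k/q_k = 997/147
k=7  a_k=2  p_k/q_k = 2150/317
k=8  a_k=1  p_k/q_k = 3147/464
k=9  a_k=1  p_k/q_k = 5297/781
k=10  a_k=3  p_k/q_k = 19038/2807
k=11  a_k=1  p_k/q_k = 24335/3588
(x₁, y₁) = (24335, 3588);  24335² − 46·3588² = 1 ✓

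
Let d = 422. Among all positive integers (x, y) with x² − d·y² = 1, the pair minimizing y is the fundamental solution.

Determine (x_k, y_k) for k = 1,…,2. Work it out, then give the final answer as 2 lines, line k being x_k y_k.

7022501 341850
98631040590001 4801283933700

√422 → a₀=20, period (1,1,5,2,1,…,1,1,40); ℓ=14 even so k=13
i=0: a=20 ⇒ p=20, q=1
i=1: a=1 ⇒ p=21, q=1
…
i=6: a=3 ⇒ p=2650, q=129
i=7: a=20 ⇒ p=53719, q=2615
…
i=12: a=1 ⇒ p=3810680, q=185501
i=13: a=1 ⇒ p=7022501, q=341850
(x₁, y₁) = (7022501, 341850);  7022501² − 422·341850² = 1 ✓
(x_2, y_2) = (7022501·7022501 + 422·341850·341850, 7022501·341850 + 341850·7022501) = (98631040590001, 4801283933700)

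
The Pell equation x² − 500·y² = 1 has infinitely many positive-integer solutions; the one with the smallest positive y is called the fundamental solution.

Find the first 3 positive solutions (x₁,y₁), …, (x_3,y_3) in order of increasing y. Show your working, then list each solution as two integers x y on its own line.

d=500: √d = [22; 2,1,3,2,1,…,1,2,44] (ℓ=14, even), read p_13/q_13
i=0: a=22 ⇒ p=22, q=1
i=1: a=2 ⇒ p=45, q=2
i=2: a=1 ⇒ p=67, q=3
i=3: a=3 ⇒ p=246, q=11
…
i=5: a=1 ⇒ p=805, q=36
i=6: a=1 ⇒ p=1364, q=61
…
i=8: a=1 ⇒ p=15809, q=707
i=9: a=1 ⇒ p=30254, q=1353
…
i=12: a=1 ⇒ p=335522, q=15005
i=13: a=2 ⇒ p=930249, q=41602
fundamental: x₁=930249, y₁=41602  (since 865363202001 − 500·1730726404 = 1)
k=2:  x_2 = 930249·930249+500·41602·41602 = 1730726404001,  y_2 = 930249·41602+41602·930249 = 77400437796
k=3:  x_3 = 930249·1730726404001+500·41602·77400437796 = 3220013013190122249,  y_3 = 930249·77400437796+41602·1730726404001 = 144003359718540806

930249 41602
1730726404001 77400437796
3220013013190122249 144003359718540806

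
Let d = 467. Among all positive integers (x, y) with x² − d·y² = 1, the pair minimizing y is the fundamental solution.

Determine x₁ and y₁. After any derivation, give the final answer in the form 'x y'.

√467 = [21; 1,1,1,1,3,…,1,1,42, …], period ℓ=14 (even) → k=13
k=0  a_k=21  p_k/q_k = 21/1
…
k=2  a_k=1  p_k/q_k = 43/2
…
k=5  a_k=3  p_k/q_k = 389/18
…
k=8  a_k=3  p_k/q_k = 82767/3830
k=9  a_k=3  p_k/q_k = 275465/12747
…
k=12  a_k=1  p_k/q_k = 991929/45901
k=13  a_k=1  p_k/q_k = 1625626/75225
(x₁, y₁) = (1625626, 75225);  1625626² − 467·75225² = 1 ✓

1625626 75225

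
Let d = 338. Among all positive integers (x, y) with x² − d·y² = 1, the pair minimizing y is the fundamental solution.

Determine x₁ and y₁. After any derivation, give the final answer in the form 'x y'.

114243 6214

√338 → a₀=18, period (2,1,1,2,36); ℓ=5 odd so k=9
i=0: a=18 ⇒ p=18, q=1
i=1: a=2 ⇒ p=37, q=2
i=2: a=1 ⇒ p=55, q=3
…
i=4: a=2 ⇒ p=239, q=13
i=5: a=36 ⇒ p=8696, q=473
i=6: a=2 ⇒ p=17631, q=959
i=7: a=1 ⇒ p=26327, q=1432
i=8: a=1 ⇒ p=43958, q=2391
i=9: a=2 ⇒ p=114243, q=6214
fundamental: x₁=114243, y₁=6214  (since 13051463049 − 338·38613796 = 1)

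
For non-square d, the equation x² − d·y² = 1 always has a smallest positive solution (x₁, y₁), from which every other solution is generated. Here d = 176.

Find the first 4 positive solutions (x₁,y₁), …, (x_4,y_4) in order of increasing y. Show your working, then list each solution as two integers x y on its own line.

199 15
79201 5970
31521799 2376045
12545596801 945659940

√176 → a₀=13, period (3,1,3,26); ℓ=4 even so k=3
step 0: (13, 1)  from 13·(1,0) + (0,1)
…
step 2: (53, 4)  from 1·(40,3) + (13,1)
step 3: (199, 15)  from 3·(53,4) + (40,3)
fundamental: x₁=199, y₁=15  (since 39601 − 176·225 = 1)
n=2: (199,15)∘(199,15) = (199·199+176·15·15, 199·15+15·199) = (79201,5970)
n=3: (79201,5970)∘(199,15) = (199·79201+176·15·5970, 199·5970+15·79201) = (31521799,2376045)
n=4: (31521799,2376045)∘(199,15) = (199·31521799+176·15·2376045, 199·2376045+15·31521799) = (12545596801,945659940)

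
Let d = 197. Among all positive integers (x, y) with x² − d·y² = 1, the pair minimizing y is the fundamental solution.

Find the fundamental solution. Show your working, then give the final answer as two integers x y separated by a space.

√197 → a₀=14, period (28); ℓ=1 odd so k=1
step 0: (14, 1)  from 14·(1,0) + (0,1)
step 1: (393, 28)  from 28·(14,1) + (1,0)
(x₁, y₁) = (393, 28);  393² − 197·28² = 1 ✓

393 28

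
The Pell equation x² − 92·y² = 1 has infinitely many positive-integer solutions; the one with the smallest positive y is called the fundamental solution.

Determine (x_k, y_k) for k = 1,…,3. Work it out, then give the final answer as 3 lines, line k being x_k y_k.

1151 120
2649601 276240
6099380351 635904360

√92 = [9; 1,1,2,4,2,1,1,18, …], period ℓ=8 (even) → k=7
step 0: (9, 1)  from 9·(1,0) + (0,1)
step 1: (10, 1)  from 1·(9,1) + (1,0)
step 2: (19, 2)  from 1·(10,1) + (9,1)
step 3: (48, 5)  from 2·(19,2) + (10,1)
…
step 6: (681, 71)  from 1·(470,49) + (211,22)
step 7: (1151, 120)  from 1·(681,71) + (470,49)
fundamental: x₁=1151, y₁=120  (since 1324801 − 92·14400 = 1)
(1151+120√92)^2 = 2649601 + 276240√92
(1151+120√92)^3 = 6099380351 + 635904360√92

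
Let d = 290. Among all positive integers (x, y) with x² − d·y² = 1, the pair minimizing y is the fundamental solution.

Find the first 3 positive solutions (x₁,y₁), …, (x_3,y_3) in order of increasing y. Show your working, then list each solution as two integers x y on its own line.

579 34
670481 39372
776416419 45592742

[17; 34] for √290; ℓ=1 ⇒ convergent index 1
step 0: (17, 1)  from 17·(1,0) + (0,1)
step 1: (579, 34)  from 34·(17,1) + (1,0)
→ (579, 34).  Check: 579²=335241, 290·34²=335240, difference 1.
k=2:  x_2 = 579·579+290·34·34 = 670481,  y_2 = 579·34+34·579 = 39372
k=3:  x_3 = 579·670481+290·34·39372 = 776416419,  y_3 = 579·39372+34·670481 = 45592742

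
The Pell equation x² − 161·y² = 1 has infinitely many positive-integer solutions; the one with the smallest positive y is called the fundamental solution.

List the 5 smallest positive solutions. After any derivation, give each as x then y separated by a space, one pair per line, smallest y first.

[12; 1,2,4,1,2,1,4,2,1,24] for √161; ℓ=10 ⇒ convergent index 9
a_0=12:  p_0=12·1+0=12,  q_0=12·0+1=1
…
a_8=2:  p_8=2·3667+774=8108,  q_8=2·289+61=639
a_9=1:  p_9=1·8108+3667=11775,  q_9=1·639+289=928
→ (11775, 928).  Check: 11775²=138650625, 161·928²=138650624, difference 1.
(11775+928√161)^2 = 277301249 + 21854400√161
(11775+928√161)^3 = 6530444402175 + 514671119072√161
(11775+928√161)^4 = 153791965393920001 + 12120504832291200√161
(11775+928√161)^5 = 3621800778496371621375 + 285437888285786640928√161

11775 928
277301249 21854400
6530444402175 514671119072
153791965393920001 12120504832291200
3621800778496371621375 285437888285786640928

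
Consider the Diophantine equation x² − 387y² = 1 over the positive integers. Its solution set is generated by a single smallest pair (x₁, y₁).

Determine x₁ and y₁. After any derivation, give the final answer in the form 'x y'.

3482 177

d=387: √d = [19; 1,2,19,2,1,38] (ℓ=6, even), read p_5/q_5
a_0=19:  p_0=19·1+0=19,  q_0=19·0+1=1
a_1=1:  p_1=1·19+1=20,  q_1=1·1+0=1
a_2=2:  p_2=2·20+19=59,  q_2=2·1+1=3
a_3=19:  p_3=19·59+20=1141,  q_3=19·3+1=58
a_4=2:  p_4=2·1141+59=2341,  q_4=2·58+3=119
a_5=1:  p_5=1·2341+1141=3482,  q_5=1·119+58=177
(x₁, y₁) = (3482, 177);  3482² − 387·177² = 1 ✓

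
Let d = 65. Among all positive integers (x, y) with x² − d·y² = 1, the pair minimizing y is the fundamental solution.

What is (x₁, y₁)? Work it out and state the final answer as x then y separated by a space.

129 16

d=65: √d = [8; 16] (ℓ=1, odd), read p_1/q_1
a_0=8:  p_0=8·1+0=8,  q_0=8·0+1=1
a_1=16:  p_1=16·8+1=129,  q_1=16·1+0=16
→ (129, 16).  Check: 129²=16641, 65·16²=16640, difference 1.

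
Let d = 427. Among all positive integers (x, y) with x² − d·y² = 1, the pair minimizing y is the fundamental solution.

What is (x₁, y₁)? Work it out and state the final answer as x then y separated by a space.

√427 → a₀=20, period (1,1,1,40); ℓ=4 even so k=3
a_0=20:  p_0=20·1+0=20,  q_0=20·0+1=1
a_1=1:  p_1=1·20+1=21,  q_1=1·1+0=1
a_2=1:  p_2=1·21+20=41,  q_2=1·1+1=2
a_3=1:  p_3=1·41+21=62,  q_3=1·2+1=3
(x₁, y₁) = (62, 3);  62² − 427·3² = 1 ✓

62 3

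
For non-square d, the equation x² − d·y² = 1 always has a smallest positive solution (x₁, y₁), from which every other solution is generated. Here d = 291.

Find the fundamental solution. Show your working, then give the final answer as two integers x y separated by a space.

290 17

√291 → a₀=17, period (17,34); ℓ=2 even so k=1
step 0: (17, 1)  from 17·(1,0) + (0,1)
step 1: (290, 17)  from 17·(17,1) + (1,0)
fundamental: x₁=290, y₁=17  (since 84100 − 291·289 = 1)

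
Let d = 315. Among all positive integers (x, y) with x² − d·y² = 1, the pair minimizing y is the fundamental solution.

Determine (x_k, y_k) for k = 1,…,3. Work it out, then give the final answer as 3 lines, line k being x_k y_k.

d=315: √d = [17; 1,2,1,34] (ℓ=4, even), read p_3/q_3
step 0: (17, 1)  from 17·(1,0) + (0,1)
…
step 2: (53, 3)  from 2·(18,1) + (17,1)
step 3: (71, 4)  from 1·(53,3) + (18,1)
fundamental: x₁=71, y₁=4  (since 5041 − 315·16 = 1)
(x_2, y_2) = (71·71 + 315·4·4, 71·4 + 4·71) = (10081, 568)
(x_3, y_3) = (71·10081 + 315·4·568, 71·568 + 4·10081) = (1431431, 80652)

71 4
10081 568
1431431 80652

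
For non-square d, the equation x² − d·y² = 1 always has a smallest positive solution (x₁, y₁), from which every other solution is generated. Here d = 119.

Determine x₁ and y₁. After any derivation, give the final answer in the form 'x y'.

120 11

d=119: √d = [10; 1,9,1,20] (ℓ=4, even), read p_3/q_3
i=0: a=10 ⇒ p=10, q=1
…
i=2: a=9 ⇒ p=109, q=10
i=3: a=1 ⇒ p=120, q=11
fundamental: x₁=120, y₁=11  (since 14400 − 119·121 = 1)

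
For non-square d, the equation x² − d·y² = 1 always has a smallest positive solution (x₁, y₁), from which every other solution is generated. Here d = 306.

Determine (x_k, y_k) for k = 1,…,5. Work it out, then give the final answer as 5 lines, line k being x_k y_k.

35 2
2449 140
171395 9798
11995201 685720
839492675 47990602

d=306: √d = [17; 2,34] (ℓ=2, even), read p_1/q_1
step 0: (17, 1)  from 17·(1,0) + (0,1)
step 1: (35, 2)  from 2·(17,1) + (1,0)
fundamental: x₁=35, y₁=2  (since 1225 − 306·4 = 1)
k=2:  x_2 = 35·35+306·2·2 = 2449,  y_2 = 35·2+2·35 = 140
k=3:  x_3 = 35·2449+306·2·140 = 171395,  y_3 = 35·140+2·2449 = 9798
k=4:  x_4 = 35·171395+306·2·9798 = 11995201,  y_4 = 35·9798+2·171395 = 685720
k=5:  x_5 = 35·11995201+306·2·685720 = 839492675,  y_5 = 35·685720+2·11995201 = 47990602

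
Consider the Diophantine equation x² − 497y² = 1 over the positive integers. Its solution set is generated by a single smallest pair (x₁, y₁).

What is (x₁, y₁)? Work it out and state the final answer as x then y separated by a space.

1201887 53912

[22; 3,2,2,5,6,5,2,2,3,44] for √497; ℓ=10 ⇒ convergent index 9
i=0: a=22 ⇒ p=22, q=1
i=1: a=3 ⇒ p=67, q=3
i=2: a=2 ⇒ p=156, q=7
i=3: a=2 ⇒ p=379, q=17
…
i=5: a=6 ⇒ p=12685, q=569
…
i=7: a=2 ⇒ p=143637, q=6443
i=8: a=2 ⇒ p=352750, q=15823
i=9: a=3 ⇒ p=1201887, q=53912
(x₁, y₁) = (1201887, 53912);  1201887² − 497·53912² = 1 ✓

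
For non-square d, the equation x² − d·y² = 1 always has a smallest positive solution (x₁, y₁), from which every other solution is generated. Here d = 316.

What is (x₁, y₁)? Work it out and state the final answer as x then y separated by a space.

√316 = [17; 1,3,2,8,2,3,1,34, …], period ℓ=8 (even) → k=7
step 0: (17, 1)  from 17·(1,0) + (0,1)
step 1: (18, 1)  from 1·(17,1) + (1,0)
…
step 3: (160, 9)  from 2·(71,4) + (18,1)
step 4: (1351, 76)  from 8·(160,9) + (71,4)
step 5: (2862, 161)  from 2·(1351,76) + (160,9)
step 6: (9937, 559)  from 3·(2862,161) + (1351,76)
step 7: (12799, 720)  from 1·(9937,559) + (2862,161)
(x₁, y₁) = (12799, 720);  12799² − 316·720² = 1 ✓

12799 720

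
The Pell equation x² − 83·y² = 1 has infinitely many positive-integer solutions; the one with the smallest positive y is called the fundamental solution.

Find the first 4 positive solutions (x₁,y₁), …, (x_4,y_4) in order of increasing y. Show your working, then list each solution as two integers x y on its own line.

82 9
13447 1476
2205226 242055
361643617 39695544

d=83: √d = [9; 9,18] (ℓ=2, even), read p_1/q_1
a_0=9:  p_0=9·1+0=9,  q_0=9·0+1=1
a_1=9:  p_1=9·9+1=82,  q_1=9·1+0=9
→ (82, 9).  Check: 82²=6724, 83·9²=6723, difference 1.
k=2:  x_2 = 82·82+83·9·9 = 13447,  y_2 = 82·9+9·82 = 1476
k=3:  x_3 = 82·13447+83·9·1476 = 2205226,  y_3 = 82·1476+9·13447 = 242055
k=4:  x_4 = 82·2205226+83·9·242055 = 361643617,  y_4 = 82·242055+9·2205226 = 39695544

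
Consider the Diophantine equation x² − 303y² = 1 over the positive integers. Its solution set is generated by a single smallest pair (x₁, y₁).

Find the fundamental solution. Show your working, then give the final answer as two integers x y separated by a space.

2524 145

[17; 2,2,5,2,2,34] for √303; ℓ=6 ⇒ convergent index 5
i=0: a=17 ⇒ p=17, q=1
i=1: a=2 ⇒ p=35, q=2
i=2: a=2 ⇒ p=87, q=5
i=3: a=5 ⇒ p=470, q=27
i=4: a=2 ⇒ p=1027, q=59
i=5: a=2 ⇒ p=2524, q=145
(x₁, y₁) = (2524, 145);  2524² − 303·145² = 1 ✓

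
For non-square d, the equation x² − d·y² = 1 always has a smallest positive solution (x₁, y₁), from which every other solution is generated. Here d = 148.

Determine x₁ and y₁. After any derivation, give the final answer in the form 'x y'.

[12; 6,24] for √148; ℓ=2 ⇒ convergent index 1
i=0: a=12 ⇒ p=12, q=1
i=1: a=6 ⇒ p=73, q=6
→ (73, 6).  Check: 73²=5329, 148·6²=5328, difference 1.

73 6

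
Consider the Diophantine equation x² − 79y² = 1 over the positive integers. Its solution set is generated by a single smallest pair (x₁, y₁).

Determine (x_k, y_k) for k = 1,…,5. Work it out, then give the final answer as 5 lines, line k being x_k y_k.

80 9
12799 1440
2047760 230391
327628801 36861120
52418560400 5897548809

√79 = [8; 1,7,1,16, …], period ℓ=4 (even) → k=3
i=0: a=8 ⇒ p=8, q=1
i=1: a=1 ⇒ p=9, q=1
i=2: a=7 ⇒ p=71, q=8
i=3: a=1 ⇒ p=80, q=9
→ (80, 9).  Check: 80²=6400, 79·9²=6399, difference 1.
(80+9√79)^2 = 12799 + 1440√79
(80+9√79)^3 = 2047760 + 230391√79
(80+9√79)^4 = 327628801 + 36861120√79
(80+9√79)^5 = 52418560400 + 5897548809√79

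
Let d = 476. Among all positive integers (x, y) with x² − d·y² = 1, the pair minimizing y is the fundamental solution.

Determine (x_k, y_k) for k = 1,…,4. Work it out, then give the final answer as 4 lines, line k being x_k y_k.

√476 → a₀=21, period (1,4,2,10,2,4,1,42); ℓ=8 even so k=7
k=0  a_k=21  p_k/q_k = 21/1
k=1  a_k=1  p_k/q_k = 22/1
…
k=6  a_k=4  p_k/q_k = 23541/1079
k=7  a_k=1  p_k/q_k = 28799/1320
fundamental: x₁=28799, y₁=1320  (since 829382401 − 476·1742400 = 1)
(x_2, y_2) = (28799·28799 + 476·1320·1320, 28799·1320 + 1320·28799) = (1658764801, 76029360)
(x_3, y_3) = (28799·1658764801 + 476·1320·76029360, 28799·76029360 + 1320·1658764801) = (95541534979199, 4379139075960)
(x_4, y_4) = (28799·95541534979199 + 476·1320·4379139075960, 28799·4379139075960 + 1320·95541534979199) = (5503001330073139201, 252229652421114720)

28799 1320
1658764801 76029360
95541534979199 4379139075960
5503001330073139201 252229652421114720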